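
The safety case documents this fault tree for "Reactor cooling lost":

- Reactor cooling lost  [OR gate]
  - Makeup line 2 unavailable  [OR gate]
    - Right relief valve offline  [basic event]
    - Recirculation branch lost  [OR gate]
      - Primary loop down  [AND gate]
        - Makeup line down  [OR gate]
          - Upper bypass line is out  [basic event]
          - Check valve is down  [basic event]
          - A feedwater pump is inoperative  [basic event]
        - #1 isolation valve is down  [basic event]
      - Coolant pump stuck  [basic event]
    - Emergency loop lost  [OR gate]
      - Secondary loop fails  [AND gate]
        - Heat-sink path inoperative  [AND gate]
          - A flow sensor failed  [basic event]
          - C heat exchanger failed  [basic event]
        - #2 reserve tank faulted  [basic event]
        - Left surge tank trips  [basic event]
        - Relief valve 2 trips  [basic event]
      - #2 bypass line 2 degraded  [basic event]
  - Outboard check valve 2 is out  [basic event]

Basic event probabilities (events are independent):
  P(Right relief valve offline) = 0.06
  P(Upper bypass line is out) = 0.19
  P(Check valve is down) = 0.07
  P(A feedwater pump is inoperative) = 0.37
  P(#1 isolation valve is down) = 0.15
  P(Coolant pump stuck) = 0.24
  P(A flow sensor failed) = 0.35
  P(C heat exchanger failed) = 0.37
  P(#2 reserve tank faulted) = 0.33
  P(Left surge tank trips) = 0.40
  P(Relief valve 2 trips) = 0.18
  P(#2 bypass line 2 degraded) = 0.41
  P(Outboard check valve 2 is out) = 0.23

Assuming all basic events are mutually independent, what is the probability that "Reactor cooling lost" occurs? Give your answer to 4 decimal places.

P(Makeup line down) [OR] = 1 − (1−0.19) × (1−0.07) × (1−0.37) = 0.525421
P(Primary loop down) [AND] = 0.525421 × 0.15 = 0.078813
P(Recirculation branch lost) [OR] = 1 − (1−0.078813) × (1−0.24) = 0.299898
P(Heat-sink path inoperative) [AND] = 0.35 × 0.37 = 0.129500
P(Secondary loop fails) [AND] = 0.129500 × 0.33 × 0.40 × 0.18 = 0.003077
P(Emergency loop lost) [OR] = 1 − (1−0.003077) × (1−0.41) = 0.411815
P(Makeup line 2 unavailable) [OR] = 1 − (1−0.06) × (1−0.299898) × (1−0.411815) = 0.612918
P(Reactor cooling lost) [OR] = 1 − (1−0.612918) × (1−0.23) = 0.701947
Rounded to 4 decimal places: P(Reactor cooling lost) ≈ 0.7019.

0.7019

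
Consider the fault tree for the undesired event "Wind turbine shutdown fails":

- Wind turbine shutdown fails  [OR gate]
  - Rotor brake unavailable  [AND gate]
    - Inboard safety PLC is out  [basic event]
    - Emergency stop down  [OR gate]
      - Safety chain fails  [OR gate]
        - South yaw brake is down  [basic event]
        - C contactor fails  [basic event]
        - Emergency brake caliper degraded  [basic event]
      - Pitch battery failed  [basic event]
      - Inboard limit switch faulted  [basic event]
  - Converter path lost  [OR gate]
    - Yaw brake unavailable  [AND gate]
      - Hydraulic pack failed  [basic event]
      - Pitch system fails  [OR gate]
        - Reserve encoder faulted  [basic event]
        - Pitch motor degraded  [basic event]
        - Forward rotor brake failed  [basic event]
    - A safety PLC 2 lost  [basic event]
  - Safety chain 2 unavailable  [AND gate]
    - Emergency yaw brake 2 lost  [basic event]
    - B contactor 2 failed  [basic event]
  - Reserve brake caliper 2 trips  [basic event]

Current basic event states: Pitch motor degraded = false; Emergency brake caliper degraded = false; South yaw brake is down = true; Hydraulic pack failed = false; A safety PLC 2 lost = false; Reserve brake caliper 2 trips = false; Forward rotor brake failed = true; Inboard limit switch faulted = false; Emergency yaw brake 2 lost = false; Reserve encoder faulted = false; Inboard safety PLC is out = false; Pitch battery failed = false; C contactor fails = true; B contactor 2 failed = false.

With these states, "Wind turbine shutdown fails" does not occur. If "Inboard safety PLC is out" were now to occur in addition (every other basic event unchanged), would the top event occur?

Counterfactual: set "Inboard safety PLC is out" to occurred.
Safety chain fails [OR]: South yaw brake is down=occurs, C contactor fails=occurs, Emergency brake caliper degraded=not → at least one input occurs → occurs.
Emergency stop down [OR]: Safety chain fails=occurs, Pitch battery failed=not, Inboard limit switch faulted=not → at least one input occurs → occurs.
Rotor brake unavailable [AND]: Inboard safety PLC is out=occurs, Emergency stop down=occurs → all inputs occur → occurs.
Pitch system fails [OR]: Reserve encoder faulted=not, Pitch motor degraded=not, Forward rotor brake failed=occurs → at least one input occurs → occurs.
Yaw brake unavailable [AND]: Hydraulic pack failed=not, Pitch system fails=occurs → not all inputs occur → does not occur.
Converter path lost [OR]: Yaw brake unavailable=not, A safety PLC 2 lost=not → no input occurs → does not occur.
Safety chain 2 unavailable [AND]: Emergency yaw brake 2 lost=not, B contactor 2 failed=not → not all inputs occur → does not occur.
Wind turbine shutdown fails [OR]: Rotor brake unavailable=occurs, Converter path lost=not, Safety chain 2 unavailable=not, Reserve brake caliper 2 trips=not → at least one input occurs → occurs.

Yes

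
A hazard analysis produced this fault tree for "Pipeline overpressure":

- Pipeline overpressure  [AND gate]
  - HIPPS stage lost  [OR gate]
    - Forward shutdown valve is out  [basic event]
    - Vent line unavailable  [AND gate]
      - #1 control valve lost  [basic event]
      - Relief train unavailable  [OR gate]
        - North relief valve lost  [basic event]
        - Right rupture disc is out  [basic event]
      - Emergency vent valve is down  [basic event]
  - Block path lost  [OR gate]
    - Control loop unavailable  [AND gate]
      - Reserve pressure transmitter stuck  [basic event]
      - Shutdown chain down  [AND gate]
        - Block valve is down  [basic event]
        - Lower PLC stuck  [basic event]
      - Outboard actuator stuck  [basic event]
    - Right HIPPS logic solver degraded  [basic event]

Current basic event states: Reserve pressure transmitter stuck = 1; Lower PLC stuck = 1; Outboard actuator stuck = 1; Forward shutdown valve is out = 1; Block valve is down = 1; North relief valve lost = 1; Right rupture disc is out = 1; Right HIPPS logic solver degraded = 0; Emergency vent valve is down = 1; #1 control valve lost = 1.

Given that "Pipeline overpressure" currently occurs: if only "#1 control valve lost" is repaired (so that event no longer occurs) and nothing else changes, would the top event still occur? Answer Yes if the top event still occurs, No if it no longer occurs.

Counterfactual: set "#1 control valve lost" to not occurred.
Relief train unavailable [OR]: North relief valve lost=occurs, Right rupture disc is out=occurs → at least one input occurs → occurs.
Vent line unavailable [AND]: #1 control valve lost=not, Relief train unavailable=occurs, Emergency vent valve is down=occurs → not all inputs occur → does not occur.
HIPPS stage lost [OR]: Forward shutdown valve is out=occurs, Vent line unavailable=not → at least one input occurs → occurs.
Shutdown chain down [AND]: Block valve is down=occurs, Lower PLC stuck=occurs → all inputs occur → occurs.
Control loop unavailable [AND]: Reserve pressure transmitter stuck=occurs, Shutdown chain down=occurs, Outboard actuator stuck=occurs → all inputs occur → occurs.
Block path lost [OR]: Control loop unavailable=occurs, Right HIPPS logic solver degraded=not → at least one input occurs → occurs.
Pipeline overpressure [AND]: HIPPS stage lost=occurs, Block path lost=occurs → all inputs occur → occurs.

Yes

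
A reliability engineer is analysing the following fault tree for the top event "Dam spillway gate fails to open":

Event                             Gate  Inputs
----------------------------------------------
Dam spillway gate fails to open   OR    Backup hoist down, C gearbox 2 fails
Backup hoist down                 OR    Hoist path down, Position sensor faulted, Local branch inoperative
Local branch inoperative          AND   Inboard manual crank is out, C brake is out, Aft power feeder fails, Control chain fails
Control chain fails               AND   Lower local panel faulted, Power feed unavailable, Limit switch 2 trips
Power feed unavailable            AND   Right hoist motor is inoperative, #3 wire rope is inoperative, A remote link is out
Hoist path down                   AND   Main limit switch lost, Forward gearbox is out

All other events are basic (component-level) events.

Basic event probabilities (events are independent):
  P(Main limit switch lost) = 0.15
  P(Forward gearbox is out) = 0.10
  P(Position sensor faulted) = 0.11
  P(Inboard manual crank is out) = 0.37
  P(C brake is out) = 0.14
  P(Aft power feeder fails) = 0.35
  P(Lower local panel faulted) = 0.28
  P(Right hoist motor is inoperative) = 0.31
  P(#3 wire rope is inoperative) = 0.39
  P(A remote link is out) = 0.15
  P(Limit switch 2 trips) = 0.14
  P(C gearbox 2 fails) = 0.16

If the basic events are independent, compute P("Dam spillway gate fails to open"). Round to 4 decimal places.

P(Hoist path down) [AND] = 0.15 × 0.10 = 0.015000
P(Power feed unavailable) [AND] = 0.31 × 0.39 × 0.15 = 0.018135
P(Control chain fails) [AND] = 0.28 × 0.018135 × 0.14 = 0.000711
P(Local branch inoperative) [AND] = 0.37 × 0.14 × 0.35 × 0.000711 = 0.000013
P(Backup hoist down) [OR] = 1 − (1−0.015000) × (1−0.11) × (1−0.000013) = 0.123361
P(Dam spillway gate fails to open) [OR] = 1 − (1−0.123361) × (1−0.16) = 0.263623
Rounded to 4 decimal places: P(Dam spillway gate fails to open) ≈ 0.2636.

0.2636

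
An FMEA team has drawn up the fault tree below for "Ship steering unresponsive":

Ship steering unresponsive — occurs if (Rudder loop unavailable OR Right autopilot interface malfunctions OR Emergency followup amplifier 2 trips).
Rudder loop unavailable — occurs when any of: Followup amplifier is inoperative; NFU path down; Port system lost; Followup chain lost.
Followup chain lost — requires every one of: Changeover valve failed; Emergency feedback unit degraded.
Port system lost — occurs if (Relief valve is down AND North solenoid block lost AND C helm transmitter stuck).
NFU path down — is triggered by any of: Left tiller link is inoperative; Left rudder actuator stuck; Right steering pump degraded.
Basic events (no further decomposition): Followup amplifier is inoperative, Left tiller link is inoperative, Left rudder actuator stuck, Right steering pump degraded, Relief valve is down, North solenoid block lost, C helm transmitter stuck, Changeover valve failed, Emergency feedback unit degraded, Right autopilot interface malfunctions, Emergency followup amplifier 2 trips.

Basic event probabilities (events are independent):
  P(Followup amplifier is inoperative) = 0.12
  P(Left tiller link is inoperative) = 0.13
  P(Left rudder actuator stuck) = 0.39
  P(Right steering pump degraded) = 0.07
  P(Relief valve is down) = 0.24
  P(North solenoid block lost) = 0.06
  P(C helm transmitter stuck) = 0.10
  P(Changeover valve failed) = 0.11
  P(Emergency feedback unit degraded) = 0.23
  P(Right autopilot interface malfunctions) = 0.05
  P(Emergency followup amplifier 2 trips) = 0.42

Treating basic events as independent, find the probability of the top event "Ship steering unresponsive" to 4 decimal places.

0.7671

P(NFU path down) [OR] = 1 − (1−0.13) × (1−0.39) × (1−0.07) = 0.506449
P(Port system lost) [AND] = 0.24 × 0.06 × 0.10 = 0.001440
P(Followup chain lost) [AND] = 0.11 × 0.23 = 0.025300
P(Rudder loop unavailable) [OR] = 1 − (1−0.12) × (1−0.506449) × (1−0.001440) × (1−0.025300) = 0.577273
P(Ship steering unresponsive) [OR] = 1 − (1−0.577273) × (1−0.05) × (1−0.42) = 0.767077
Rounded to 4 decimal places: P(Ship steering unresponsive) ≈ 0.7671.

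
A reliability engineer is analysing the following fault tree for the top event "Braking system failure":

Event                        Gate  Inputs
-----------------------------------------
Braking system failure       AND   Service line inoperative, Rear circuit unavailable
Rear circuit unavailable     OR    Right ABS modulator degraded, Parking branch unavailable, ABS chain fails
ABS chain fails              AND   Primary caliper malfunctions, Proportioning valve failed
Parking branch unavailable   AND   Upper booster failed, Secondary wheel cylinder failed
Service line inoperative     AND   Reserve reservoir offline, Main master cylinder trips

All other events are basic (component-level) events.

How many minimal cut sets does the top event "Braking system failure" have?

3

Service line inoperative [AND]: one cut set from each child combined → 1 × 1 = 1 cut set(s).
Parking branch unavailable [AND]: one cut set from each child combined → 1 × 1 = 1 cut set(s).
ABS chain fails [AND]: one cut set from each child combined → 1 × 1 = 1 cut set(s).
Rear circuit unavailable [OR]: union of children's cut sets → 3 cut set(s).
Braking system failure [AND]: one cut set from each child combined → 1 × 3 = 3 cut set(s).
Minimal cut sets: {Main master cylinder trips, Reserve reservoir offline, Right ABS modulator degraded}; {Main master cylinder trips, Reserve reservoir offline, Secondary wheel cylinder failed, Upper booster failed}; {Main master cylinder trips, Primary caliper malfunctions, Proportioning valve failed, Reserve reservoir offline}.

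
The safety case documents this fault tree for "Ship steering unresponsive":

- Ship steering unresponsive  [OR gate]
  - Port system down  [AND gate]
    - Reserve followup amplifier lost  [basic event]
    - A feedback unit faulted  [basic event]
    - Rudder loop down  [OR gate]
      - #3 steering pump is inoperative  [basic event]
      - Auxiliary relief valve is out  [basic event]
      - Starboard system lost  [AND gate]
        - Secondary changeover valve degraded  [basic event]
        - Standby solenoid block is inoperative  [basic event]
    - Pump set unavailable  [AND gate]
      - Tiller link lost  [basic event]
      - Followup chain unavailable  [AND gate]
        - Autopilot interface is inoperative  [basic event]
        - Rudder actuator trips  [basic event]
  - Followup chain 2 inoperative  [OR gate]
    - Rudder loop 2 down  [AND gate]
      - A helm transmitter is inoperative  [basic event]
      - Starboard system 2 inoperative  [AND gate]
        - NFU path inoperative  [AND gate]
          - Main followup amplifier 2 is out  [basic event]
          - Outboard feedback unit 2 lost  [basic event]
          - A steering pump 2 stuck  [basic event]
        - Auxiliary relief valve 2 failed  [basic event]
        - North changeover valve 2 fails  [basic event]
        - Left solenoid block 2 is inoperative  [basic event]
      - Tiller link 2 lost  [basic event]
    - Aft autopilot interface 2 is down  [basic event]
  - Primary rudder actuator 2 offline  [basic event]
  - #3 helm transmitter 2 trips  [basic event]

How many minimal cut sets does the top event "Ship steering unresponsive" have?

Starboard system lost [AND]: one cut set from each child combined → 1 × 1 = 1 cut set(s).
Rudder loop down [OR]: union of children's cut sets → 3 cut set(s).
Followup chain unavailable [AND]: one cut set from each child combined → 1 × 1 = 1 cut set(s).
Pump set unavailable [AND]: one cut set from each child combined → 1 × 1 = 1 cut set(s).
Port system down [AND]: one cut set from each child combined → 1 × 1 × 3 × 1 = 3 cut set(s).
NFU path inoperative [AND]: one cut set from each child combined → 1 × 1 × 1 = 1 cut set(s).
Starboard system 2 inoperative [AND]: one cut set from each child combined → 1 × 1 × 1 × 1 = 1 cut set(s).
Rudder loop 2 down [AND]: one cut set from each child combined → 1 × 1 × 1 = 1 cut set(s).
Followup chain 2 inoperative [OR]: union of children's cut sets → 2 cut set(s).
Ship steering unresponsive [OR]: union of children's cut sets → 7 cut set(s).
Minimal cut sets: {#3 steering pump is inoperative, A feedback unit faulted, Autopilot interface is inoperative, Reserve followup amplifier lost, Rudder actuator trips, Tiller link lost}; {A feedback unit faulted, Autopilot interface is inoperative, Auxiliary relief valve is out, Reserve followup amplifier lost, Rudder actuator trips, Tiller link lost}; {A feedback unit faulted, Autopilot interface is inoperative, Reserve followup amplifier lost, Rudder actuator trips, Secondary changeover valve degraded, Standby solenoid block is inoperative, Tiller link lost}; {A helm transmitter is inoperative, A steering pump 2 stuck, Auxiliary relief valve 2 failed, Left solenoid block 2 is inoperative, Main followup amplifier 2 is out, North changeover valve 2 fails, Outboard feedback unit 2 lost, Tiller link 2 lost}; {Aft autopilot interface 2 is down}; {Primary rudder actuator 2 offline}; {#3 helm transmitter 2 trips}.

7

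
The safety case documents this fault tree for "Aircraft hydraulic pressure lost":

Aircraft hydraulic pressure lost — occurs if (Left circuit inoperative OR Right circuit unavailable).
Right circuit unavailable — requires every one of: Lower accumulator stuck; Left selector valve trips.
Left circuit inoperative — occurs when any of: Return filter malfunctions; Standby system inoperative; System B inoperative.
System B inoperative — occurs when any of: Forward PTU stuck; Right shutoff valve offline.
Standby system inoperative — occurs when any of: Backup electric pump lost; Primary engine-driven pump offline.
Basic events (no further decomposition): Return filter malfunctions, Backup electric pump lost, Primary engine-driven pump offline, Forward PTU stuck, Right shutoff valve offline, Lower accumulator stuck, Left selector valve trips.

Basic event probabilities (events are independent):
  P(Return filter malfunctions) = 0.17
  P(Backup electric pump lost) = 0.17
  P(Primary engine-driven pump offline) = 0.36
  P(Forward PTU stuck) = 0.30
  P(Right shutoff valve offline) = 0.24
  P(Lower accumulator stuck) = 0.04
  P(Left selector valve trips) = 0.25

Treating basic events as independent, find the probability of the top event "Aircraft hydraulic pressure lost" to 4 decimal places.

P(Standby system inoperative) [OR] = 1 − (1−0.17) × (1−0.36) = 0.468800
P(System B inoperative) [OR] = 1 − (1−0.30) × (1−0.24) = 0.468000
P(Left circuit inoperative) [OR] = 1 − (1−0.17) × (1−0.468800) × (1−0.468000) = 0.765443
P(Right circuit unavailable) [AND] = 0.04 × 0.25 = 0.010000
P(Aircraft hydraulic pressure lost) [OR] = 1 − (1−0.765443) × (1−0.010000) = 0.767789
Rounded to 4 decimal places: P(Aircraft hydraulic pressure lost) ≈ 0.7678.

0.7678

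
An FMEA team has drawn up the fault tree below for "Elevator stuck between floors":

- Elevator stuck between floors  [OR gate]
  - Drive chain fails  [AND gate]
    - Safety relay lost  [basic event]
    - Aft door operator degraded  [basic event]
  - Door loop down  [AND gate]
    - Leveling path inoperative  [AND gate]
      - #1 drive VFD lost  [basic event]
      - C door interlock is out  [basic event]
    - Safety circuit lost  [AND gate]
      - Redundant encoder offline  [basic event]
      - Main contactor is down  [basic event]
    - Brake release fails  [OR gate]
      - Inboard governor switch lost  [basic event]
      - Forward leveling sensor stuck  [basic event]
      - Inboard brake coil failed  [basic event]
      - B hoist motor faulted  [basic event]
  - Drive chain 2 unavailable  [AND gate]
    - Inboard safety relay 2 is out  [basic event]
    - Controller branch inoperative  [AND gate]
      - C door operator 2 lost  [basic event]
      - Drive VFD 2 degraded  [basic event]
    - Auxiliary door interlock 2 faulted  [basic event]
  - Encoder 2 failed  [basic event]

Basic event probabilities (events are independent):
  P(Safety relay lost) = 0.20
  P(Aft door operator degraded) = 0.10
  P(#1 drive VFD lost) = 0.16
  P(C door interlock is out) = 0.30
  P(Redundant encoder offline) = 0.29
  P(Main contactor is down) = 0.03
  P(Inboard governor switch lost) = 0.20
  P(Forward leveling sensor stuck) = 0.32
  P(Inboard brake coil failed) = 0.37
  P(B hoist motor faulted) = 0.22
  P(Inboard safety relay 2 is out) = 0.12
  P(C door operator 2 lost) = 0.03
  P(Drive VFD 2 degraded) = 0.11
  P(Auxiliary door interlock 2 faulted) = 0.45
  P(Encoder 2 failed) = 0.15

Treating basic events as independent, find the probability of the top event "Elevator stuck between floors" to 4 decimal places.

P(Drive chain fails) [AND] = 0.20 × 0.10 = 0.020000
P(Leveling path inoperative) [AND] = 0.16 × 0.30 = 0.048000
P(Safety circuit lost) [AND] = 0.29 × 0.03 = 0.008700
P(Brake release fails) [OR] = 1 − (1−0.20) × (1−0.32) × (1−0.37) × (1−0.22) = 0.732678
P(Door loop down) [AND] = 0.048000 × 0.008700 × 0.732678 = 0.000306
P(Controller branch inoperative) [AND] = 0.03 × 0.11 = 0.003300
P(Drive chain 2 unavailable) [AND] = 0.12 × 0.003300 × 0.45 = 0.000178
P(Elevator stuck between floors) [OR] = 1 − (1−0.020000) × (1−0.000306) × (1−0.000178) × (1−0.15) = 0.167403
Rounded to 4 decimal places: P(Elevator stuck between floors) ≈ 0.1674.

0.1674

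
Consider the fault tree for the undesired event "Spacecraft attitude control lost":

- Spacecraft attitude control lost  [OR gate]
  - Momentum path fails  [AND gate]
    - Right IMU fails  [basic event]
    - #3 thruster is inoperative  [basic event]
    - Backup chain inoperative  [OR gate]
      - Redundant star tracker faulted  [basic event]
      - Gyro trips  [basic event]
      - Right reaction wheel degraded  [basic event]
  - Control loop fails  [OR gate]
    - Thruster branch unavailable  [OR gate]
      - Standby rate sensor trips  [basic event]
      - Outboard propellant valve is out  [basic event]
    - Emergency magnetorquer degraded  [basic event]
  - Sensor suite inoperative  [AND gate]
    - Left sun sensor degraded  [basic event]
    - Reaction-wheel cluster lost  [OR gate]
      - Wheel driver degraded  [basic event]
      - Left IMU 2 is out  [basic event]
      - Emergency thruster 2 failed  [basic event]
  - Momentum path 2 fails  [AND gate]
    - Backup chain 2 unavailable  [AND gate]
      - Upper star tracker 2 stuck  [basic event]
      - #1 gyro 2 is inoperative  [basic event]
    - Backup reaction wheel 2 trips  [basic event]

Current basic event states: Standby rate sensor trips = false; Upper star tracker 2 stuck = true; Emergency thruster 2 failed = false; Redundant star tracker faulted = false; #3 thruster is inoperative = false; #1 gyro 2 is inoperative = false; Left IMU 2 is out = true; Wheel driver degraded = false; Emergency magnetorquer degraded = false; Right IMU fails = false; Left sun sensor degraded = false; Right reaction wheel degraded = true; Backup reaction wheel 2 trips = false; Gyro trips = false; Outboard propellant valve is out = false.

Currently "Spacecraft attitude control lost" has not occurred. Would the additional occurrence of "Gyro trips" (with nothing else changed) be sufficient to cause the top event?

No

Counterfactual: set "Gyro trips" to occurred.
Backup chain inoperative [OR]: Redundant star tracker faulted=not, Gyro trips=occurs, Right reaction wheel degraded=occurs → at least one input occurs → occurs.
Momentum path fails [AND]: Right IMU fails=not, #3 thruster is inoperative=not, Backup chain inoperative=occurs → not all inputs occur → does not occur.
Thruster branch unavailable [OR]: Standby rate sensor trips=not, Outboard propellant valve is out=not → no input occurs → does not occur.
Control loop fails [OR]: Thruster branch unavailable=not, Emergency magnetorquer degraded=not → no input occurs → does not occur.
Reaction-wheel cluster lost [OR]: Wheel driver degraded=not, Left IMU 2 is out=occurs, Emergency thruster 2 failed=not → at least one input occurs → occurs.
Sensor suite inoperative [AND]: Left sun sensor degraded=not, Reaction-wheel cluster lost=occurs → not all inputs occur → does not occur.
Backup chain 2 unavailable [AND]: Upper star tracker 2 stuck=occurs, #1 gyro 2 is inoperative=not → not all inputs occur → does not occur.
Momentum path 2 fails [AND]: Backup chain 2 unavailable=not, Backup reaction wheel 2 trips=not → not all inputs occur → does not occur.
Spacecraft attitude control lost [OR]: Momentum path fails=not, Control loop fails=not, Sensor suite inoperative=not, Momentum path 2 fails=not → no input occurs → does not occur.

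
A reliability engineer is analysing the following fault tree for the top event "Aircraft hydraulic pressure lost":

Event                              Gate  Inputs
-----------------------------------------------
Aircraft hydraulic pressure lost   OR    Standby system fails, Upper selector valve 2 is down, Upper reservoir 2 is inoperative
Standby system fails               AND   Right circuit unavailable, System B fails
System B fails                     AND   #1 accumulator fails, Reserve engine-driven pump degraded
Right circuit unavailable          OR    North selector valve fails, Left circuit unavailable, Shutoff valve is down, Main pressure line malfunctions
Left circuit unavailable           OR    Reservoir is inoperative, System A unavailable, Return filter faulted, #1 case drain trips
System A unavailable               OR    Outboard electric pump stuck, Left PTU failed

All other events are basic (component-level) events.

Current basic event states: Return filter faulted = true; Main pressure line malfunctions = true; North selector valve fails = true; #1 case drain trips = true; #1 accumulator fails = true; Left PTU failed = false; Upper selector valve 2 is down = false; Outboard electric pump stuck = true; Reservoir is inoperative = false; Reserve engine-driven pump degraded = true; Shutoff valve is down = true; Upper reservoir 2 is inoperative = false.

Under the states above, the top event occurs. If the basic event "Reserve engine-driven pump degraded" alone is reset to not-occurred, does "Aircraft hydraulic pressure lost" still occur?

Counterfactual: set "Reserve engine-driven pump degraded" to not occurred.
System A unavailable [OR]: Outboard electric pump stuck=occurs, Left PTU failed=not → at least one input occurs → occurs.
Left circuit unavailable [OR]: Reservoir is inoperative=not, System A unavailable=occurs, Return filter faulted=occurs, #1 case drain trips=occurs → at least one input occurs → occurs.
Right circuit unavailable [OR]: North selector valve fails=occurs, Left circuit unavailable=occurs, Shutoff valve is down=occurs, Main pressure line malfunctions=occurs → at least one input occurs → occurs.
System B fails [AND]: #1 accumulator fails=occurs, Reserve engine-driven pump degraded=not → not all inputs occur → does not occur.
Standby system fails [AND]: Right circuit unavailable=occurs, System B fails=not → not all inputs occur → does not occur.
Aircraft hydraulic pressure lost [OR]: Standby system fails=not, Upper selector valve 2 is down=not, Upper reservoir 2 is inoperative=not → no input occurs → does not occur.

No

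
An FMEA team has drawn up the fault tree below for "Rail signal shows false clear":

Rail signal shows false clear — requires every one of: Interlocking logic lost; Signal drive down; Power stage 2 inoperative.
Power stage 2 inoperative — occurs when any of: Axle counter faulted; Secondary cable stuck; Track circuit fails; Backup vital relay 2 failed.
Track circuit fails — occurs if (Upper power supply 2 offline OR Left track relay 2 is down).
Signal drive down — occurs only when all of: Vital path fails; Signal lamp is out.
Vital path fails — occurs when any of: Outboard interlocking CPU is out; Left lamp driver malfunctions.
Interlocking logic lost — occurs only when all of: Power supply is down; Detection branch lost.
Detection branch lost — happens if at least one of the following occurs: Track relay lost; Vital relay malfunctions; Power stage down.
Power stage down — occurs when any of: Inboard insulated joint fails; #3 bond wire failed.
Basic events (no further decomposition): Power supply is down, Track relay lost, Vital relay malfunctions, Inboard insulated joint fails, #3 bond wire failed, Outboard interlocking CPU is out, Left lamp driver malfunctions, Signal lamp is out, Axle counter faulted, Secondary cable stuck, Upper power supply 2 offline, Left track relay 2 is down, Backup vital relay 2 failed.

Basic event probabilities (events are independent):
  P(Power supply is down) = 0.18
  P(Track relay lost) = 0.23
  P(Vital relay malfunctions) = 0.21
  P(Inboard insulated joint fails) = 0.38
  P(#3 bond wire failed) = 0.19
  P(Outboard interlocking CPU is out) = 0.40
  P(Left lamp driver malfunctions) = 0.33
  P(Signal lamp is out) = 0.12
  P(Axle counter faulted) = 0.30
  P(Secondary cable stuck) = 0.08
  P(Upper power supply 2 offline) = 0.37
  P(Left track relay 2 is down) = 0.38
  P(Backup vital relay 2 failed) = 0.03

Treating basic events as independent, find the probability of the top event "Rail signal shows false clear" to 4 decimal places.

P(Power stage down) [OR] = 1 − (1−0.38) × (1−0.19) = 0.497800
P(Detection branch lost) [OR] = 1 − (1−0.23) × (1−0.21) × (1−0.497800) = 0.694512
P(Interlocking logic lost) [AND] = 0.18 × 0.694512 = 0.125012
P(Vital path fails) [OR] = 1 − (1−0.40) × (1−0.33) = 0.598000
P(Signal drive down) [AND] = 0.598000 × 0.12 = 0.071760
P(Track circuit fails) [OR] = 1 − (1−0.37) × (1−0.38) = 0.609400
P(Power stage 2 inoperative) [OR] = 1 − (1−0.30) × (1−0.08) × (1−0.609400) × (1−0.03) = 0.756000
P(Rail signal shows false clear) [AND] = 0.125012 × 0.071760 × 0.756000 = 0.006782
Rounded to 4 decimal places: P(Rail signal shows false clear) ≈ 0.0068.

0.0068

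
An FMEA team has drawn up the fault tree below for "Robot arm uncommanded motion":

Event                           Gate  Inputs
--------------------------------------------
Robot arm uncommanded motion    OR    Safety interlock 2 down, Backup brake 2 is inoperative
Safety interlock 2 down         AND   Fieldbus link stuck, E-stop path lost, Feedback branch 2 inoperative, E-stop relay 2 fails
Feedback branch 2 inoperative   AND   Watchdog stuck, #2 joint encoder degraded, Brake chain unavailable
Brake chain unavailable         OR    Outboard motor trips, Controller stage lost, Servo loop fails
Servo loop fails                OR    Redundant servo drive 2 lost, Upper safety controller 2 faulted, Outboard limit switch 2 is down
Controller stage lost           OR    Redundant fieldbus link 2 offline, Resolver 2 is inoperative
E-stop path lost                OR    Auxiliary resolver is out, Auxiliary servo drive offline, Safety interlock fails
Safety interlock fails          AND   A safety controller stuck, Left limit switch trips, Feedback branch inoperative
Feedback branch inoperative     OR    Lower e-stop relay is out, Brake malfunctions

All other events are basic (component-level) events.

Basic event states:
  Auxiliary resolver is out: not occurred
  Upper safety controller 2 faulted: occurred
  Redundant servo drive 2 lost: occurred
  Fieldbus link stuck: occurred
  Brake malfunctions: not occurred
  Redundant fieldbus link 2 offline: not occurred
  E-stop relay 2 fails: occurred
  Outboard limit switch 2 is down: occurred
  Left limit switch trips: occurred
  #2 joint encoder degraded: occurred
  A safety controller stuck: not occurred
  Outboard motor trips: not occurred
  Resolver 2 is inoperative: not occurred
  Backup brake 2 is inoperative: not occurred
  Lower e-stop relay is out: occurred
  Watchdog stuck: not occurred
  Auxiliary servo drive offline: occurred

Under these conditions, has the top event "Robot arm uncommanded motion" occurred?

Feedback branch inoperative [OR]: Lower e-stop relay is out=occurs, Brake malfunctions=not → at least one input occurs → occurs.
Safety interlock fails [AND]: A safety controller stuck=not, Left limit switch trips=occurs, Feedback branch inoperative=occurs → not all inputs occur → does not occur.
E-stop path lost [OR]: Auxiliary resolver is out=not, Auxiliary servo drive offline=occurs, Safety interlock fails=not → at least one input occurs → occurs.
Controller stage lost [OR]: Redundant fieldbus link 2 offline=not, Resolver 2 is inoperative=not → no input occurs → does not occur.
Servo loop fails [OR]: Redundant servo drive 2 lost=occurs, Upper safety controller 2 faulted=occurs, Outboard limit switch 2 is down=occurs → at least one input occurs → occurs.
Brake chain unavailable [OR]: Outboard motor trips=not, Controller stage lost=not, Servo loop fails=occurs → at least one input occurs → occurs.
Feedback branch 2 inoperative [AND]: Watchdog stuck=not, #2 joint encoder degraded=occurs, Brake chain unavailable=occurs → not all inputs occur → does not occur.
Safety interlock 2 down [AND]: Fieldbus link stuck=occurs, E-stop path lost=occurs, Feedback branch 2 inoperative=not, E-stop relay 2 fails=occurs → not all inputs occur → does not occur.
Robot arm uncommanded motion [OR]: Safety interlock 2 down=not, Backup brake 2 is inoperative=not → no input occurs → does not occur.

No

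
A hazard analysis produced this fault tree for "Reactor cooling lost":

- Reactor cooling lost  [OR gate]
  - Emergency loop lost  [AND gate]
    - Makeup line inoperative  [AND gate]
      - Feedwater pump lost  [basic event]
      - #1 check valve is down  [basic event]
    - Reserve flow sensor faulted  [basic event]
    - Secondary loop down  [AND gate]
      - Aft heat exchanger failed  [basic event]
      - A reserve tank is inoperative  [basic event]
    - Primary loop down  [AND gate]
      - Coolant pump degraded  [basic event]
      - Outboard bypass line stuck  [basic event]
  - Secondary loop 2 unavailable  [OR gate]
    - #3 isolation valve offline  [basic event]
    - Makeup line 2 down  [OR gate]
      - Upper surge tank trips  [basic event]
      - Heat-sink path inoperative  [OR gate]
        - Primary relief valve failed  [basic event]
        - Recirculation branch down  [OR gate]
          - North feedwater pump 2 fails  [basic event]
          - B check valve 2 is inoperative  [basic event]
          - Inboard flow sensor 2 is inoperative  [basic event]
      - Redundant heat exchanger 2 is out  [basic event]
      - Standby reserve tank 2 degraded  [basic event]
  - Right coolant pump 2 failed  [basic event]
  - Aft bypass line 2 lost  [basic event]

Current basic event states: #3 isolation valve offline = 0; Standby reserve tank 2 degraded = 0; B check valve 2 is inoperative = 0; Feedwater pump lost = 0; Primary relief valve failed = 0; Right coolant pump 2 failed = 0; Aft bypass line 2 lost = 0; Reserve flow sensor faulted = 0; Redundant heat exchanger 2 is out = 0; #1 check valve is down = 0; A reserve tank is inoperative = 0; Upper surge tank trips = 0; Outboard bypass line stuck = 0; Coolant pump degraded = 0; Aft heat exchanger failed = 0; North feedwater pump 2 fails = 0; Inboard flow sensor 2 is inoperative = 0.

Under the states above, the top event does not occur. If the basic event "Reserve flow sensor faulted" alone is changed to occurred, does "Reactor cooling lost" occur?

No

Counterfactual: set "Reserve flow sensor faulted" to occurred.
Makeup line inoperative [AND]: Feedwater pump lost=not, #1 check valve is down=not → not all inputs occur → does not occur.
Secondary loop down [AND]: Aft heat exchanger failed=not, A reserve tank is inoperative=not → not all inputs occur → does not occur.
Primary loop down [AND]: Coolant pump degraded=not, Outboard bypass line stuck=not → not all inputs occur → does not occur.
Emergency loop lost [AND]: Makeup line inoperative=not, Reserve flow sensor faulted=occurs, Secondary loop down=not, Primary loop down=not → not all inputs occur → does not occur.
Recirculation branch down [OR]: North feedwater pump 2 fails=not, B check valve 2 is inoperative=not, Inboard flow sensor 2 is inoperative=not → no input occurs → does not occur.
Heat-sink path inoperative [OR]: Primary relief valve failed=not, Recirculation branch down=not → no input occurs → does not occur.
Makeup line 2 down [OR]: Upper surge tank trips=not, Heat-sink path inoperative=not, Redundant heat exchanger 2 is out=not, Standby reserve tank 2 degraded=not → no input occurs → does not occur.
Secondary loop 2 unavailable [OR]: #3 isolation valve offline=not, Makeup line 2 down=not → no input occurs → does not occur.
Reactor cooling lost [OR]: Emergency loop lost=not, Secondary loop 2 unavailable=not, Right coolant pump 2 failed=not, Aft bypass line 2 lost=not → no input occurs → does not occur.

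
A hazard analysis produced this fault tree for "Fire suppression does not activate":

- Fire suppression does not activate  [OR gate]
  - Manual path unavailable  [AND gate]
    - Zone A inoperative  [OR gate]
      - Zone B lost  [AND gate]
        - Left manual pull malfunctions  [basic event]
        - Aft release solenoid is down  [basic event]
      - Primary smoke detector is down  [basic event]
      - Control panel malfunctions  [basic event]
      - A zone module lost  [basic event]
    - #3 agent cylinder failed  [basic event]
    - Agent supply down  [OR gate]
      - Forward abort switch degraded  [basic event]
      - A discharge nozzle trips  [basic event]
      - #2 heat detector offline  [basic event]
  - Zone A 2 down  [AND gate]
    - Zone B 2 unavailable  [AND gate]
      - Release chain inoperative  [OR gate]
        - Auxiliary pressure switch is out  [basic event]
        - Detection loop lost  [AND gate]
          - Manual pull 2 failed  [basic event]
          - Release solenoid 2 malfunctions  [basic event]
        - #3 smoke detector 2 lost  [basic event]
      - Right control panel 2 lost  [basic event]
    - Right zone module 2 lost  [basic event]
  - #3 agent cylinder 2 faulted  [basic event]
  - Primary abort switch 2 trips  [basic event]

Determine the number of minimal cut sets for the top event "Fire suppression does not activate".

17

Zone B lost [AND]: one cut set from each child combined → 1 × 1 = 1 cut set(s).
Zone A inoperative [OR]: union of children's cut sets → 4 cut set(s).
Agent supply down [OR]: union of children's cut sets → 3 cut set(s).
Manual path unavailable [AND]: one cut set from each child combined → 4 × 1 × 3 = 12 cut set(s).
Detection loop lost [AND]: one cut set from each child combined → 1 × 1 = 1 cut set(s).
Release chain inoperative [OR]: union of children's cut sets → 3 cut set(s).
Zone B 2 unavailable [AND]: one cut set from each child combined → 3 × 1 = 3 cut set(s).
Zone A 2 down [AND]: one cut set from each child combined → 3 × 1 = 3 cut set(s).
Fire suppression does not activate [OR]: union of children's cut sets → 17 cut set(s).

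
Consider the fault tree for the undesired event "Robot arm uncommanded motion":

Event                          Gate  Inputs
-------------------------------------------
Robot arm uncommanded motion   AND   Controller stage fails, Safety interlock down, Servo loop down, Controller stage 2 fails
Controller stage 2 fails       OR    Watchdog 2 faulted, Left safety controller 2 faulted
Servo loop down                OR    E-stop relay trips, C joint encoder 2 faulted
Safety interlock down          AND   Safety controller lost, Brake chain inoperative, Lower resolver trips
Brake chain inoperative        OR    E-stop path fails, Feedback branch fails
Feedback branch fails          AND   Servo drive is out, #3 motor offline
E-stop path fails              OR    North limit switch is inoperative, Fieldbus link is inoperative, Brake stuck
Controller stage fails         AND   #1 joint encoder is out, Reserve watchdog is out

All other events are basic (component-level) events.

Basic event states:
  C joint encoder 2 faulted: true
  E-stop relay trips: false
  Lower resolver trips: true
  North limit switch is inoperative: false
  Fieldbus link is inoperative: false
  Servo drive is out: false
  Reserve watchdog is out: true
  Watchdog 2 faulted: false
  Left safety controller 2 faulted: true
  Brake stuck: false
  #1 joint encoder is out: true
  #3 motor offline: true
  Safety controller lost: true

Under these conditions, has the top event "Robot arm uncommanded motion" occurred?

No

Controller stage fails [AND]: #1 joint encoder is out=occurs, Reserve watchdog is out=occurs → all inputs occur → occurs.
E-stop path fails [OR]: North limit switch is inoperative=not, Fieldbus link is inoperative=not, Brake stuck=not → no input occurs → does not occur.
Feedback branch fails [AND]: Servo drive is out=not, #3 motor offline=occurs → not all inputs occur → does not occur.
Brake chain inoperative [OR]: E-stop path fails=not, Feedback branch fails=not → no input occurs → does not occur.
Safety interlock down [AND]: Safety controller lost=occurs, Brake chain inoperative=not, Lower resolver trips=occurs → not all inputs occur → does not occur.
Servo loop down [OR]: E-stop relay trips=not, C joint encoder 2 faulted=occurs → at least one input occurs → occurs.
Controller stage 2 fails [OR]: Watchdog 2 faulted=not, Left safety controller 2 faulted=occurs → at least one input occurs → occurs.
Robot arm uncommanded motion [AND]: Controller stage fails=occurs, Safety interlock down=not, Servo loop down=occurs, Controller stage 2 fails=occurs → not all inputs occur → does not occur.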